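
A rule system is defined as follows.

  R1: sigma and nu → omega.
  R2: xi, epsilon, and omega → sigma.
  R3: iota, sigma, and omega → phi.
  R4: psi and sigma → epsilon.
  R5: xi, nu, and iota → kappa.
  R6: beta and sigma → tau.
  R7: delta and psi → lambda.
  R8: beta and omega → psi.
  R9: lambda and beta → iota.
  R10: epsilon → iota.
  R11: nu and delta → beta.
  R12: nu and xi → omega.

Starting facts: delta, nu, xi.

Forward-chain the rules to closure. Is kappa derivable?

nu and delta hold, so beta follows (R11).
nu and xi hold, so omega follows (R12).
beta and omega hold, so psi follows (R8).
From delta and psi, R7 gives lambda.
From lambda and beta, R9 gives iota.
From xi, nu, and iota, R5 gives kappa.

Yes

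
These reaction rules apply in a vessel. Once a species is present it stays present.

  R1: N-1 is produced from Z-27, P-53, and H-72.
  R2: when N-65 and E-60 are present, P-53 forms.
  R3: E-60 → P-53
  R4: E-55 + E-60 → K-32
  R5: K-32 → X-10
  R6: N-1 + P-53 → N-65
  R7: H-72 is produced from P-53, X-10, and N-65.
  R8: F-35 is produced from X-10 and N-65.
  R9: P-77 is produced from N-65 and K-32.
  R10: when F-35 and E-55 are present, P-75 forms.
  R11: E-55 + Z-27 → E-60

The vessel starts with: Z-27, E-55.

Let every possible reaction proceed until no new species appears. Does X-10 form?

E-55 and Z-27 present → E-60 forms (R11).
E-55 and E-60 present → K-32 forms (R4).
K-32 present → X-10 forms (R5).

Yes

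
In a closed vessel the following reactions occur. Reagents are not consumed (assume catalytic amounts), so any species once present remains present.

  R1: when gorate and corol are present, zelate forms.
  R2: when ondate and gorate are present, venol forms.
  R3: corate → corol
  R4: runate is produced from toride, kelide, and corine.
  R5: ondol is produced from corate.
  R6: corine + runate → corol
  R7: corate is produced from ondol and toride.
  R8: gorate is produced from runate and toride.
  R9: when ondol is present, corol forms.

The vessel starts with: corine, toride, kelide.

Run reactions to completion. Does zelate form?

toride, kelide, and corine present → runate forms (R4).
corine and runate present → corol forms (R6).
runate and toride present → gorate forms (R8).
gorate and corol present → zelate forms (R1).

Yes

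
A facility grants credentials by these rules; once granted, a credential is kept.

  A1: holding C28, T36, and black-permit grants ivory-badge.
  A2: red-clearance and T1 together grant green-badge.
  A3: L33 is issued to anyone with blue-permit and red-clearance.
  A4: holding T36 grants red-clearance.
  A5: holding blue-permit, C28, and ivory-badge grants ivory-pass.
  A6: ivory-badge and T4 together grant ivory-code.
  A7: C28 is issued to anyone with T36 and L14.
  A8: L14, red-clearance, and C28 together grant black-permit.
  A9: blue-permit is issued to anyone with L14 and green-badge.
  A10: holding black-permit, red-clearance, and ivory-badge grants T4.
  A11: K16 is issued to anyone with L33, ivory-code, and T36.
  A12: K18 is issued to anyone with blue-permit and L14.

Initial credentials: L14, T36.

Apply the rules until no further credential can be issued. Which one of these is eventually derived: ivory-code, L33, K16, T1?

ivory-code

Holding T36 and L14 grants C28 (A7).
Holding T36 grants red-clearance (A4).
Holding L14, red-clearance, and C28 grants black-permit (A8).
Holding C28, T36, and black-permit grants ivory-badge (A1).
Holding black-permit, red-clearance, and ivory-badge grants T4 (A10).
Holding ivory-badge and T4 grants ivory-code (A6).
L33 would need blue-permit and red-clearance (A3), but blue-permit is never granted. No rule produces T1, and it is not given. K16 would need L33, ivory-code, and T36 (A11), but L33 is never granted.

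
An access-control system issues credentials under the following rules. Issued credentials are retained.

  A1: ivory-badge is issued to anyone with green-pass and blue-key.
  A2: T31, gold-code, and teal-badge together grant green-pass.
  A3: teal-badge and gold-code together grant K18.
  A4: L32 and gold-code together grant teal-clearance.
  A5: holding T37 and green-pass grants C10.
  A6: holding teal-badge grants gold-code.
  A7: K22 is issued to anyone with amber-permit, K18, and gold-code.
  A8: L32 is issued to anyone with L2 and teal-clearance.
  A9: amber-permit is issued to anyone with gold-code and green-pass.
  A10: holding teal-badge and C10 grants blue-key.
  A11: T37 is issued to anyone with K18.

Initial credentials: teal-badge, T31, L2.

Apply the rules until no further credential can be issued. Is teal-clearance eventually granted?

teal-clearance would need L32 and gold-code (A4), but L32 is never granted.

No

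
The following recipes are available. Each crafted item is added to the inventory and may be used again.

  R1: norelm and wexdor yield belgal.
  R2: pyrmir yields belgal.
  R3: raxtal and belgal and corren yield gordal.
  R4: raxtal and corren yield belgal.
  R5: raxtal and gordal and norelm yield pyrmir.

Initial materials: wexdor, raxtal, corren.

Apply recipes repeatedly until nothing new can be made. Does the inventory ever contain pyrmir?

No

pyrmir would need raxtal, gordal, and norelm (R5), but norelm is never obtained.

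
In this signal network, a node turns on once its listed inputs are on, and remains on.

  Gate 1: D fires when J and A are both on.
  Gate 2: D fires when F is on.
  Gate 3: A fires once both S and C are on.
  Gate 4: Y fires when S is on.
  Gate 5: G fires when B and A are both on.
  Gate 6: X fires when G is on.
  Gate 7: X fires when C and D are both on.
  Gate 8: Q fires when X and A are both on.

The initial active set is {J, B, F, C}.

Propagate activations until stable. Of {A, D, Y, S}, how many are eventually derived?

F is on, so D fires (Gate 2).
A would need S and C (Gate 3), but S never turns on.
D: reached.
Y would need S (Gate 4), but S never turns on.
No rule produces S, and it is not given.
Reached: D — 1 of the 4.

1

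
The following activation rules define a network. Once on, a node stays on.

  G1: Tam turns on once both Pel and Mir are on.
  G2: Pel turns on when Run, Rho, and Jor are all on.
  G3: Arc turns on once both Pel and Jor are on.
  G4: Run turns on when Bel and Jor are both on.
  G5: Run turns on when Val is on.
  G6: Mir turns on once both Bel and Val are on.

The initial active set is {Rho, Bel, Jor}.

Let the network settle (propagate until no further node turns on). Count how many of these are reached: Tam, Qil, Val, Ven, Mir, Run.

G4: Bel and Jor on → Run on.
Tam would need Pel and Mir (G1), but Mir never turns on.
No rule produces Qil, and it is not given.
No rule produces Val, and it is not given.
No rule produces Ven, and it is not given.
Mir would need Bel and Val (G6), but Val never turns on.
Run: reached.
Reached: Run — 1 of the 6.

1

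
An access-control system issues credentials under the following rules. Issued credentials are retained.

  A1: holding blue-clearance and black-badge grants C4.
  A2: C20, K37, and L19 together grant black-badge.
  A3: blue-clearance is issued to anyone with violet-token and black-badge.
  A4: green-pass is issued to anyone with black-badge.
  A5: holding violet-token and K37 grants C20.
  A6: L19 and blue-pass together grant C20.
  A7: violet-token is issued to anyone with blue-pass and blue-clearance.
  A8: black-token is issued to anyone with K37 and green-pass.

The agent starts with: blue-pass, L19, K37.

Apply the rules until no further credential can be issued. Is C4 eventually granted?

No

C4 would need blue-clearance and black-badge (A1), but blue-clearance is never granted.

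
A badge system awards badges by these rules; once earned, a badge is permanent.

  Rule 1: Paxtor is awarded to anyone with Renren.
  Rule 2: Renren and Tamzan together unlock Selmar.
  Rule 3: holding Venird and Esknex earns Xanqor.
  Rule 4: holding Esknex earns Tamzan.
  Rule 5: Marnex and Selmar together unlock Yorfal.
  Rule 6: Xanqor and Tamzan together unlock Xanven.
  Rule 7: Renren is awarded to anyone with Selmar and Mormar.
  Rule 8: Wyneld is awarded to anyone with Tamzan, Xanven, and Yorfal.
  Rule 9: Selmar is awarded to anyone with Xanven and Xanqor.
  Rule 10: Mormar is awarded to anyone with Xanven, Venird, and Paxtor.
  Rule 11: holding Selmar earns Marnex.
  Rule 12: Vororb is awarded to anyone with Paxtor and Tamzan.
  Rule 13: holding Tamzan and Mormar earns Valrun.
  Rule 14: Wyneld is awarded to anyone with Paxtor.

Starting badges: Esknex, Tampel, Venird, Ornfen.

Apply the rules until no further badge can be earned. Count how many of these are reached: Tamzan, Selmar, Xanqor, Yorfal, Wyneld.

5

With Venird and Esknex, Xanqor is earned (Rule 3).
With Esknex, Tamzan is earned (Rule 4).
With Xanqor and Tamzan, Xanven is earned (Rule 6).
With Xanven and Xanqor, Selmar is earned (Rule 9).
With Selmar, Marnex is earned (Rule 11).
With Marnex and Selmar, Yorfal is earned (Rule 5).
With Tamzan, Xanven, and Yorfal, Wyneld is earned (Rule 8).
Tamzan: reached.
Selmar: reached.
Xanqor: reached.
Yorfal: reached.
Wyneld: reached.
All 5 are reached.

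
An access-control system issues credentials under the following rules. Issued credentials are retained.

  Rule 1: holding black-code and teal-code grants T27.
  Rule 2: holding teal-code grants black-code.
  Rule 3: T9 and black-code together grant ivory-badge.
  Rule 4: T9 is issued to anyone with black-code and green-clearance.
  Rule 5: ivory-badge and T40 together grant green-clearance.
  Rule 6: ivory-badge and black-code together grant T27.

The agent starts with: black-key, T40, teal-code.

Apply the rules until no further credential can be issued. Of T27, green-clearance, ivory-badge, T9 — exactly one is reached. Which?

Holding teal-code grants black-code (Rule 2).
Holding black-code and teal-code grants T27 (Rule 1).
T9 would need black-code and green-clearance (Rule 4), but green-clearance is never granted. green-clearance would need ivory-badge and T40 (Rule 5), but ivory-badge is never granted. ivory-badge would need T9 and black-code (Rule 3), but T9 is never granted.

T27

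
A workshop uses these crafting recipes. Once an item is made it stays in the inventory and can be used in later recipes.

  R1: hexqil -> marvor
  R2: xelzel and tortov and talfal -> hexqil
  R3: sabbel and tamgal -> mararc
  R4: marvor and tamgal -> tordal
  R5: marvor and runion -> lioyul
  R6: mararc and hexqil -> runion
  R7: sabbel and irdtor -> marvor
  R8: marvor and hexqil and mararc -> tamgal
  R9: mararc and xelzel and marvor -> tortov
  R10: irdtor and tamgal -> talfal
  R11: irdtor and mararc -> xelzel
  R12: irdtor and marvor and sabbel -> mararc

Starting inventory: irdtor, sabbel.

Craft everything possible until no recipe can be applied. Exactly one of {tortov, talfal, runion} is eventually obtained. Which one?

tortov

Using R7, sabbel and irdtor make marvor.
Using R12, irdtor, marvor, and sabbel make mararc.
irdtor and mararc -> xelzel (R11).
Using R9, mararc, xelzel, and marvor make tortov.
talfal would need irdtor and tamgal (R10), but tamgal is never obtained. runion would need mararc and hexqil (R6), but hexqil is never obtained.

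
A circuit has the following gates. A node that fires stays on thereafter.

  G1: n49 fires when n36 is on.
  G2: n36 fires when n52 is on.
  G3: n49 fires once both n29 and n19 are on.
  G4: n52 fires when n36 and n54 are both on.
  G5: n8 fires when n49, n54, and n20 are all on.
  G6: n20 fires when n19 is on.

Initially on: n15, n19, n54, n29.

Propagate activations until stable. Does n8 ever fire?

n19 is on, so n20 fires (G6).
G3: n29 and n19 on → n49 on.
n49, n54, and n20 are on, so n8 fires (G5).

Yes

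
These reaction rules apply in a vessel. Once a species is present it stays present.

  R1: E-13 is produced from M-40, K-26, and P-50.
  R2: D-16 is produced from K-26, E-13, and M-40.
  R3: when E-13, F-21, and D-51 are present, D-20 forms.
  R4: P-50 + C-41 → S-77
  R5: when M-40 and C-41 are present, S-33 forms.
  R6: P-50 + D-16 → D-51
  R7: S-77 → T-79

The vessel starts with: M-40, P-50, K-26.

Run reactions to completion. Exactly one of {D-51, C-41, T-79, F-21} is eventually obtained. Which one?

D-51

M-40, K-26, and P-50 present → E-13 forms (R1).
K-26, E-13, and M-40 present → D-16 forms (R2).
P-50 and D-16 present → D-51 forms (R6).
T-79 would need S-77 (R7), but S-77 never forms. No rule produces C-41, and it is not given. No rule produces F-21, and it is not given.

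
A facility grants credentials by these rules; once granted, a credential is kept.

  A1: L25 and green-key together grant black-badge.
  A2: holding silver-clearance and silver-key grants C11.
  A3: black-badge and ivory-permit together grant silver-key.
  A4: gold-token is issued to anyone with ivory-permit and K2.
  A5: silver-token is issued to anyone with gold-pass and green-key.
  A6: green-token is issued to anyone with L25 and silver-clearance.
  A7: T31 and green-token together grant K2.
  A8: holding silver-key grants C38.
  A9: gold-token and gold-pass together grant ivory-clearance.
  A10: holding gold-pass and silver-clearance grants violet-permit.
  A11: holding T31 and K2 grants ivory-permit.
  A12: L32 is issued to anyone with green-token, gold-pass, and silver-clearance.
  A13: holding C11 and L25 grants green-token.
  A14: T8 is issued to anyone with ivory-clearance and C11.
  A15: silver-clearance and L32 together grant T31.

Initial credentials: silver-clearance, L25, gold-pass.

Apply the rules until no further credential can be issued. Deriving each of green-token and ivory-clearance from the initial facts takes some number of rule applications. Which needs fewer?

green-token: Holding L25 and silver-clearance grants green-token (A6). [1 rule application]
ivory-clearance: Holding L25 and silver-clearance grants green-token (A6). Holding green-token, gold-pass, and silver-clearance grants L32 (A12). Holding silver-clearance and L32 grants T31 (A15). Holding T31 and green-token grants K2 (A7). Holding T31 and K2 grants ivory-permit (A11). Holding ivory-permit and K2 grants gold-token (A4). Holding gold-token and gold-pass grants ivory-clearance (A9). [7 rule applications]
green-token needs fewer.

green-token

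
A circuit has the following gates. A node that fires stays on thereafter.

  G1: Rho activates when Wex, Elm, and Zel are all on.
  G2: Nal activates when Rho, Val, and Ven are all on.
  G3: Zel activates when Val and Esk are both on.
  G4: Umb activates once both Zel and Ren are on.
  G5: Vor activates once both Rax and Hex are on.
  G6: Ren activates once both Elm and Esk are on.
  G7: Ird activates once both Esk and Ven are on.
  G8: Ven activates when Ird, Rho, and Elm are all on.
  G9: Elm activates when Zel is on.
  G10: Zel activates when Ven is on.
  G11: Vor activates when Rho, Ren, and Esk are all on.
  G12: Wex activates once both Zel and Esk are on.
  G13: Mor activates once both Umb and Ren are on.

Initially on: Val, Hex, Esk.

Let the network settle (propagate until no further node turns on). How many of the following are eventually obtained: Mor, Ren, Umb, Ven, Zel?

G3: Val and Esk on → Zel on.
Zel is on, so Elm activates (G9).
G6: Elm and Esk on → Ren on.
G4: Zel and Ren on → Umb on.
G13: Umb and Ren on → Mor on.
Mor: reached.
Ren: reached.
Umb: reached.
Ven would need Ird, Rho, and Elm (G8), but Ird never turns on.
Zel: reached.
Reached: Mor, Ren, Umb, and Zel — 4 of the 5.

4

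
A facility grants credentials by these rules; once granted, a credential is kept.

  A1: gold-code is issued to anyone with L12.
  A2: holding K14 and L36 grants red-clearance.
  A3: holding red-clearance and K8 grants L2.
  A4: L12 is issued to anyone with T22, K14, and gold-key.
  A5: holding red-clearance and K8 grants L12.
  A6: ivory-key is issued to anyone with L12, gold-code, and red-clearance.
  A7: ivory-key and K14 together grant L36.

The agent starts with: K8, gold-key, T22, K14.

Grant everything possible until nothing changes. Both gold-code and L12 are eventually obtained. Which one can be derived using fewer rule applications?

L12

L12: Holding T22, K14, and gold-key grants L12 (A4). [1 rule application]
gold-code: Holding T22, K14, and gold-key grants L12 (A4). Holding L12 grants gold-code (A1). [2 rule applications]
L12 needs fewer.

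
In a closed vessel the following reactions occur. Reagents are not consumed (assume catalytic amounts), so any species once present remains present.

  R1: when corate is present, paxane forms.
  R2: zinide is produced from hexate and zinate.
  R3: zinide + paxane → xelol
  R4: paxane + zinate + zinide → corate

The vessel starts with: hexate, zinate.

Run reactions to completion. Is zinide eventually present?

hexate and zinate present → zinide forms (R2).

Yes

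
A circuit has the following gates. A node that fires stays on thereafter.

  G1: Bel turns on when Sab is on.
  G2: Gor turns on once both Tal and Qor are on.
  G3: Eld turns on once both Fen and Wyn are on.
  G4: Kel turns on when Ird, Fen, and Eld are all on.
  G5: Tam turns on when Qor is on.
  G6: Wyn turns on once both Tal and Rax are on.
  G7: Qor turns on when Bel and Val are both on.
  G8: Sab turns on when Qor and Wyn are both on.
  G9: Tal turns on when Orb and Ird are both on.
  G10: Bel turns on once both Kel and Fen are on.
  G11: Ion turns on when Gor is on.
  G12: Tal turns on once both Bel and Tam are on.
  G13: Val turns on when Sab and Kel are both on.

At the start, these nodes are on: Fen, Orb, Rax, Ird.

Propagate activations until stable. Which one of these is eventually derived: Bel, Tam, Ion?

Bel

G9: Orb and Ird on → Tal on.
G6: Tal and Rax on → Wyn on.
Fen and Wyn are on, so Eld turns on (G3).
G4: Ird, Fen, and Eld on → Kel on.
Kel and Fen are on, so Bel turns on (G10).
Tam would need Qor (G5), but Qor never turns on. Ion would need Gor (G11), but Gor never turns on.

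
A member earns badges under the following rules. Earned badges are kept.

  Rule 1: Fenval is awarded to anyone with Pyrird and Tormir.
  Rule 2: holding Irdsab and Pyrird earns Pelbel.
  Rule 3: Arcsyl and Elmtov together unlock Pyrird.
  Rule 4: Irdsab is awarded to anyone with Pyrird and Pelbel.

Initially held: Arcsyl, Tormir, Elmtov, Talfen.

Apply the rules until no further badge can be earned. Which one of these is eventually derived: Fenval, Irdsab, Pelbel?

With Arcsyl and Elmtov, Pyrird is earned (Rule 3).
With Pyrird and Tormir, Fenval is earned (Rule 1).
Irdsab would need Pyrird and Pelbel (Rule 4), but Pelbel is never earned. Pelbel would need Irdsab and Pyrird (Rule 2), but Irdsab is never earned.

Fenval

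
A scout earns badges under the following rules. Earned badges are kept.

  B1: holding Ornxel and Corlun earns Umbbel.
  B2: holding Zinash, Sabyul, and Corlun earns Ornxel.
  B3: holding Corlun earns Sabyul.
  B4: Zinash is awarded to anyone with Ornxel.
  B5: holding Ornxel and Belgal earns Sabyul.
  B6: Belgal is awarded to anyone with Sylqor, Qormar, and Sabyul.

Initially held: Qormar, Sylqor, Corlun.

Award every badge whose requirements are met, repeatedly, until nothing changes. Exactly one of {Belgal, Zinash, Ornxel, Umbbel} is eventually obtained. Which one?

Belgal

With Corlun, Sabyul is earned (B3).
With Sylqor, Qormar, and Sabyul, Belgal is earned (B6).
Ornxel would need Zinash, Sabyul, and Corlun (B2), but Zinash is never earned. Zinash would need Ornxel (B4), but Ornxel is never earned. Umbbel would need Ornxel and Corlun (B1), but Ornxel is never earned.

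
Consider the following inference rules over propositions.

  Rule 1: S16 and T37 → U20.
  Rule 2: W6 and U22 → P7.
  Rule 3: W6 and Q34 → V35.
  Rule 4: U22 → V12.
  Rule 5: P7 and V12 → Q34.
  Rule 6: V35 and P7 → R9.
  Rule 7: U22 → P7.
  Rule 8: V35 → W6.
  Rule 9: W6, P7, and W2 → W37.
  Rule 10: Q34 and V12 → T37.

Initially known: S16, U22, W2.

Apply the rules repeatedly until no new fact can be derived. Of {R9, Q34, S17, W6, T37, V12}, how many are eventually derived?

From U22, Rule 4 gives V12.
U22 holds, so P7 follows (Rule 7).
From P7 and V12, Rule 5 gives Q34.
Q34 and V12 hold, so T37 follows (Rule 10).
R9 would need V35 and P7 (Rule 6), but V35 is never established.
Q34: reached.
No rule produces S17, and it is not given.
W6 would need V35 (Rule 8), but V35 is never established.
T37: reached.
V12: reached.
Reached: Q34, T37, and V12 — 3 of the 6.

3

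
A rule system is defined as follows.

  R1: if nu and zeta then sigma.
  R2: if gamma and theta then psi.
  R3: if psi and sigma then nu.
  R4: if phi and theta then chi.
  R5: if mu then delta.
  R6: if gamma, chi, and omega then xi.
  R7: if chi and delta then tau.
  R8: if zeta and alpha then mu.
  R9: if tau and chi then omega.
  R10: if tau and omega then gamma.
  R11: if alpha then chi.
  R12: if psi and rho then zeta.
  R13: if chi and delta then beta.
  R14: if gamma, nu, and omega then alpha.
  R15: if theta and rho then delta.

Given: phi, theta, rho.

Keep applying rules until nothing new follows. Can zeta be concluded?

Yes

From phi and theta, R4 gives chi.
theta and rho hold, so delta follows (R15).
From chi and delta, R7 gives tau.
From tau and chi, R9 gives omega.
From tau and omega, R10 gives gamma.
gamma and theta hold, so psi follows (R2).
From psi and rho, R12 gives zeta.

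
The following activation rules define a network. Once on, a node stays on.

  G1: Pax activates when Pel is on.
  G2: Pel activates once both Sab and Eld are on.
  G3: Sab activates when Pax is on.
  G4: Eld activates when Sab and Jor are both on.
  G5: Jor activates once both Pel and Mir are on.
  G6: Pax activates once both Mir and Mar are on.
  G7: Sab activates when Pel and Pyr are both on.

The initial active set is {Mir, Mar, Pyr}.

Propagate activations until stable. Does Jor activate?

No

Jor would need Pel and Mir (G5), but Pel never turns on.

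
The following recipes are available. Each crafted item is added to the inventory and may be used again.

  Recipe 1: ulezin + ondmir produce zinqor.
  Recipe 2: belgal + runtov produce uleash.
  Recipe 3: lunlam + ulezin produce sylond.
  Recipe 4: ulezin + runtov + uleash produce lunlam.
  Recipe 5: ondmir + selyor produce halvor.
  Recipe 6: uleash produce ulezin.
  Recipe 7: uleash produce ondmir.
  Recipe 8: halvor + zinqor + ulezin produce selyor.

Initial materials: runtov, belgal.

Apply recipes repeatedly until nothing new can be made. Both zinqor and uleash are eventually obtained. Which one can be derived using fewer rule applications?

uleash

uleash: belgal + runtov → uleash (Recipe 2). [1 rule application]
zinqor: Using Recipe 2, belgal and runtov make uleash. Using Recipe 6, uleash makes ulezin. Using Recipe 7, uleash makes ondmir. ulezin + ondmir → zinqor (Recipe 1). [4 rule applications]
uleash needs fewer.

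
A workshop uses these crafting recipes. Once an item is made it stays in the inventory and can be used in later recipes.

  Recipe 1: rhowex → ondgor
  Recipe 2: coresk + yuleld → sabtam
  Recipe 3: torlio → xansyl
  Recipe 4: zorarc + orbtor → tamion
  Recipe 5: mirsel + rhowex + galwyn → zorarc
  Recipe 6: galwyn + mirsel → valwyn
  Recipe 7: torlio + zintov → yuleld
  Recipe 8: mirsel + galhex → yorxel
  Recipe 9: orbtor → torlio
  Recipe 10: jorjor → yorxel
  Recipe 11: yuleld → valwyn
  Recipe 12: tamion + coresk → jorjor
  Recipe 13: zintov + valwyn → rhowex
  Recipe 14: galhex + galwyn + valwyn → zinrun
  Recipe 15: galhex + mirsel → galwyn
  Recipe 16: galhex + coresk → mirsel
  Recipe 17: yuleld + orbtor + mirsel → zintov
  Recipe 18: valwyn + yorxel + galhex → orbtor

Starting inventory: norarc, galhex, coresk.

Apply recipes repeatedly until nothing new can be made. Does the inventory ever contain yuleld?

No

yuleld would need torlio and zintov (Recipe 7), but zintov is never obtained.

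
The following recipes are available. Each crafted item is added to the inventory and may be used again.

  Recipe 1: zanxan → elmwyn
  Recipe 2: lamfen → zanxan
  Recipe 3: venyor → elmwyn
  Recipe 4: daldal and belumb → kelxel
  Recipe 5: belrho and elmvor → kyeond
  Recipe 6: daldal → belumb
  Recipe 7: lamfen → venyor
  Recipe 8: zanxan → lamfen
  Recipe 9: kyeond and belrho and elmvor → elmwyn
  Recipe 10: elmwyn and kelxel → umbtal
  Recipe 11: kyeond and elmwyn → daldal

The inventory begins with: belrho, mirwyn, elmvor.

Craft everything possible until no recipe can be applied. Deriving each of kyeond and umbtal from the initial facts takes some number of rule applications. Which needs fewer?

kyeond: belrho and elmvor → kyeond (Recipe 5). [1 rule application]
umbtal: Using Recipe 5, belrho and elmvor make kyeond. Using Recipe 9, kyeond, belrho, and elmvor make elmwyn. kyeond and elmwyn → daldal (Recipe 11). Using Recipe 6, daldal makes belumb. Using Recipe 4, daldal and belumb make kelxel. Using Recipe 10, elmwyn and kelxel make umbtal. [6 rule applications]
kyeond needs fewer.

kyeond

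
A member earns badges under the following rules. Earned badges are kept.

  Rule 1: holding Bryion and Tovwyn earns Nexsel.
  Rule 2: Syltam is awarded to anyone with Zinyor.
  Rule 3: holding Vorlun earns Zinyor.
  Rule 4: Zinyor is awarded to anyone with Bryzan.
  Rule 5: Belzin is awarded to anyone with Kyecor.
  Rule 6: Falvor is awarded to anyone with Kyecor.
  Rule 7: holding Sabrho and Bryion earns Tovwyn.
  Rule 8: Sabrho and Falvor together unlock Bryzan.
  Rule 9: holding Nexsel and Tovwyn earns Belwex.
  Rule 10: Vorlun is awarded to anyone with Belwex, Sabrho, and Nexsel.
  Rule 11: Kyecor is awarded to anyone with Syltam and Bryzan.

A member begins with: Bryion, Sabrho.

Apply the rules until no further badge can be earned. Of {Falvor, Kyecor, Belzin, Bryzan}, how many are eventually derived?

0

Falvor would need Kyecor (Rule 6), but Kyecor is never earned.
Kyecor would need Syltam and Bryzan (Rule 11), but Bryzan is never earned.
Belzin would need Kyecor (Rule 5), but Kyecor is never earned.
Bryzan would need Sabrho and Falvor (Rule 8), but Falvor is never earned.
None of the 4 are reached.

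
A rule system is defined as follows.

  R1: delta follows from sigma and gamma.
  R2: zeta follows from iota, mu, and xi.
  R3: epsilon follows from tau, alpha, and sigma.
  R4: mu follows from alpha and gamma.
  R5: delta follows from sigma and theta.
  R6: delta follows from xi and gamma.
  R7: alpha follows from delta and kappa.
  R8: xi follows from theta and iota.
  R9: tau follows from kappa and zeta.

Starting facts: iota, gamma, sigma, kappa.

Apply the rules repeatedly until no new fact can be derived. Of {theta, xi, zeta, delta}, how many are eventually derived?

From sigma and gamma, R1 gives delta.
No rule produces theta, and it is not given.
xi would need theta and iota (R8), but theta is never established.
zeta would need iota, mu, and xi (R2), but xi is never established.
delta: reached.
Reached: delta — 1 of the 4.

1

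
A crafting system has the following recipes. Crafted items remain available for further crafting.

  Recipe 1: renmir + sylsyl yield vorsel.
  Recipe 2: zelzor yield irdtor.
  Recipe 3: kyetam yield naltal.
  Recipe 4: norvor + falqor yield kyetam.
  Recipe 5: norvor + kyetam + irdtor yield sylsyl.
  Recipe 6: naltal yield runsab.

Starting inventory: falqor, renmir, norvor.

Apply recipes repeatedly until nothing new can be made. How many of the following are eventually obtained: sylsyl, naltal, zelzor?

norvor + falqor → kyetam (Recipe 4).
Using Recipe 3, kyetam makes naltal.
sylsyl would need norvor, kyetam, and irdtor (Recipe 5), but irdtor is never obtained.
naltal: reached.
No rule produces zelzor, and it is not given.
Reached: naltal — 1 of the 3.

1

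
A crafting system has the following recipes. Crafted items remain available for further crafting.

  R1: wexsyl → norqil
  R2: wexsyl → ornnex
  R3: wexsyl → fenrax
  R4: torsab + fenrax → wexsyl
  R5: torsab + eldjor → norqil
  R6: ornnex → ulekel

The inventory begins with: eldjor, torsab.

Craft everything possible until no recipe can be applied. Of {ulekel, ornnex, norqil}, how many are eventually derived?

1

Using R5, torsab and eldjor make norqil.
ulekel would need ornnex (R6), but ornnex is never obtained.
ornnex would need wexsyl (R2), but wexsyl is never obtained.
norqil: reached.
Reached: norqil — 1 of the 3.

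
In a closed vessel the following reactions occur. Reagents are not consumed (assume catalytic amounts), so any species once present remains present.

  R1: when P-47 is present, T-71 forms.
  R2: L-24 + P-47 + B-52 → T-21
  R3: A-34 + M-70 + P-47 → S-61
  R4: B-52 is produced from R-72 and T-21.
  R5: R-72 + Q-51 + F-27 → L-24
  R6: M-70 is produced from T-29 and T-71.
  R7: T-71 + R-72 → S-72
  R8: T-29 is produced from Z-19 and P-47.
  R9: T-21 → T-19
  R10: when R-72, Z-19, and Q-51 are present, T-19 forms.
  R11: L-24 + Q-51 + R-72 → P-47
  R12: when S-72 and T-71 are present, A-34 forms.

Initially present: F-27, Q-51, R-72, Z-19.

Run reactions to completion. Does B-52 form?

No

B-52 would need R-72 and T-21 (R4), but T-21 never forms.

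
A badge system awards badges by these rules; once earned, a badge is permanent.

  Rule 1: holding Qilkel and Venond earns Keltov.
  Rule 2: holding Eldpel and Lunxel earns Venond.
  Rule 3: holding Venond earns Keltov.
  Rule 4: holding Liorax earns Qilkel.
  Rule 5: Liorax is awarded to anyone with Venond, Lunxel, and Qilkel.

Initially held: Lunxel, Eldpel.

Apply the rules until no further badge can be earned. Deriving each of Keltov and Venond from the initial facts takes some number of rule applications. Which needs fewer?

Venond: With Eldpel and Lunxel, Venond is earned (Rule 2). [1 rule application]
Keltov: With Eldpel and Lunxel, Venond is earned (Rule 2). With Venond, Keltov is earned (Rule 3). [2 rule applications]
Venond needs fewer.

Venond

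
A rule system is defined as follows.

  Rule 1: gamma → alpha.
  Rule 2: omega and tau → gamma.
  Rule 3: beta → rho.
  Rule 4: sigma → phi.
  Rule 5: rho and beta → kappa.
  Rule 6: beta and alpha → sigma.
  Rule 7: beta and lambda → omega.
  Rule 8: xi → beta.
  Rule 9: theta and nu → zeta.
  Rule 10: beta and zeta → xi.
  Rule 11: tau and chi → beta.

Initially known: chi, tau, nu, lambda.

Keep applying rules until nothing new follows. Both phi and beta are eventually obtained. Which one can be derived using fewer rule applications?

beta: tau and chi hold, so beta follows (Rule 11). [1 rule application]
phi: From tau and chi, Rule 11 gives beta. From beta and lambda, Rule 7 gives omega. From omega and tau, Rule 2 gives gamma. gamma holds, so alpha follows (Rule 1). beta and alpha hold, so sigma follows (Rule 6). sigma holds, so phi follows (Rule 4). [6 rule applications]
beta needs fewer.

beta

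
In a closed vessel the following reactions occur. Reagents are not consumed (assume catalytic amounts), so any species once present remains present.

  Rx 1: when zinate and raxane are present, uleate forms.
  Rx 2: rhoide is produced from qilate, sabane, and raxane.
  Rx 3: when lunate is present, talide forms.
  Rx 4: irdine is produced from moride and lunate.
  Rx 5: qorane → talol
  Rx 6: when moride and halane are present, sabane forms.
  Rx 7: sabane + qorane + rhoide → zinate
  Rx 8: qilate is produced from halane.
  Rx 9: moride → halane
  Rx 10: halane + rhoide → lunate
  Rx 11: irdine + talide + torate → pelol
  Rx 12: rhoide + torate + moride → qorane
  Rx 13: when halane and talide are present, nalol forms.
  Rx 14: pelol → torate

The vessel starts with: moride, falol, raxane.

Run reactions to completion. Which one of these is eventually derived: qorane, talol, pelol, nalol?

moride present → halane forms (Rx 9).
moride and halane present → sabane forms (Rx 6).
halane present → qilate forms (Rx 8).
qilate, sabane, and raxane present → rhoide forms (Rx 2).
halane and rhoide present → lunate forms (Rx 10).
lunate present → talide forms (Rx 3).
halane and talide present → nalol forms (Rx 13).
talol would need qorane (Rx 5), but qorane never forms. qorane would need rhoide, torate, and moride (Rx 12), but torate never forms. pelol would need irdine, talide, and torate (Rx 11), but torate never forms.

nalol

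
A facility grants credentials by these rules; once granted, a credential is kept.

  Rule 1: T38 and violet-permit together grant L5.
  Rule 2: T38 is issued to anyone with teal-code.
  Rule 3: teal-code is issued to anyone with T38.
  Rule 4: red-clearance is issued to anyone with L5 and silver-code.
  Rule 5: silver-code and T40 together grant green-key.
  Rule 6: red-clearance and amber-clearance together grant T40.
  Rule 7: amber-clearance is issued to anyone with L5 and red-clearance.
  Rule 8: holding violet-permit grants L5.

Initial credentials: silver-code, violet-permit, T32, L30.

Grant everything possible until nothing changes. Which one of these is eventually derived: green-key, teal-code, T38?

Holding violet-permit grants L5 (Rule 8).
Holding L5 and silver-code grants red-clearance (Rule 4).
Holding L5 and red-clearance grants amber-clearance (Rule 7).
Holding red-clearance and amber-clearance grants T40 (Rule 6).
Holding silver-code and T40 grants green-key (Rule 5).
T38 would need teal-code (Rule 2), but teal-code is never granted. teal-code would need T38 (Rule 3), but T38 is never granted.

green-key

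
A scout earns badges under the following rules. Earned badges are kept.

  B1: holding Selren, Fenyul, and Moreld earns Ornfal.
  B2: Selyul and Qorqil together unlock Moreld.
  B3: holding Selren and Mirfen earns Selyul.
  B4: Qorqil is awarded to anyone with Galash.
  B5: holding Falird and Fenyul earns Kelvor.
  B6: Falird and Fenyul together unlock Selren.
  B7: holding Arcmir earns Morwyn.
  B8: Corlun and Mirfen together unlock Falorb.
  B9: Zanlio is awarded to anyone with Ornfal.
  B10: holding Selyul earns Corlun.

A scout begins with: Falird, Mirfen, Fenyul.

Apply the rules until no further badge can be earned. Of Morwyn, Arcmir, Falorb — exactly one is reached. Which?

With Falird and Fenyul, Selren is earned (B6).
With Selren and Mirfen, Selyul is earned (B3).
With Selyul, Corlun is earned (B10).
With Corlun and Mirfen, Falorb is earned (B8).
No rule produces Arcmir, and it is not given. Morwyn would need Arcmir (B7), but Arcmir is never earned.

Falorb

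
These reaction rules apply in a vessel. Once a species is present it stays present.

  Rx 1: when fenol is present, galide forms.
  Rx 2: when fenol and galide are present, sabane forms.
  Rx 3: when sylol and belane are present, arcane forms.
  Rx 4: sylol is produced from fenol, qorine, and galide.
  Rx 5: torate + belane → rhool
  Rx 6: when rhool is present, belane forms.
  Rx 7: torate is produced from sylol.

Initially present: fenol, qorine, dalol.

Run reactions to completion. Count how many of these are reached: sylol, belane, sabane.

fenol present → galide forms (Rx 1).
fenol and galide present → sabane forms (Rx 2).
fenol, qorine, and galide present → sylol forms (Rx 4).
sylol: reached.
belane would need rhool (Rx 6), but rhool never forms.
sabane: reached.
Reached: sylol and sabane — 2 of the 3.

2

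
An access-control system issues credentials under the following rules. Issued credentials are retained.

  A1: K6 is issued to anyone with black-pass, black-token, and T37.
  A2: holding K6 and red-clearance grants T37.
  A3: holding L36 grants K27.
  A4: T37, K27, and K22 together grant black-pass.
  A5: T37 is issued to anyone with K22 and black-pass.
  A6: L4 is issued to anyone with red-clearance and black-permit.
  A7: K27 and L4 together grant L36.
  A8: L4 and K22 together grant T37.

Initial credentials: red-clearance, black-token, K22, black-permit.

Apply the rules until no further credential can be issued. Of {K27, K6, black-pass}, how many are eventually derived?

K27 would need L36 (A3), but L36 is never granted.
K6 would need black-pass, black-token, and T37 (A1), but black-pass is never granted.
black-pass would need T37, K27, and K22 (A4), but K27 is never granted.
None of the 3 are reached.

0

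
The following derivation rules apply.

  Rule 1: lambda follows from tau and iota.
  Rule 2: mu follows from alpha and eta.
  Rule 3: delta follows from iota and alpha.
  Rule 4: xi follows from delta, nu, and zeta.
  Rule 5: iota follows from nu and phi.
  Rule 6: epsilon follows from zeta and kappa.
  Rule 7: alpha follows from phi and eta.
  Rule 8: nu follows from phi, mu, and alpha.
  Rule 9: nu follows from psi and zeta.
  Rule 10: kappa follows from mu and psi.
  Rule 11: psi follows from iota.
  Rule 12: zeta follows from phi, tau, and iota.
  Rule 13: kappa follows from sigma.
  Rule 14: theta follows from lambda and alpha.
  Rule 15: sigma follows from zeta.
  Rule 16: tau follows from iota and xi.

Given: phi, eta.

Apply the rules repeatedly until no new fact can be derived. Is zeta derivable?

No

zeta would need phi, tau, and iota (Rule 12), but tau is never established.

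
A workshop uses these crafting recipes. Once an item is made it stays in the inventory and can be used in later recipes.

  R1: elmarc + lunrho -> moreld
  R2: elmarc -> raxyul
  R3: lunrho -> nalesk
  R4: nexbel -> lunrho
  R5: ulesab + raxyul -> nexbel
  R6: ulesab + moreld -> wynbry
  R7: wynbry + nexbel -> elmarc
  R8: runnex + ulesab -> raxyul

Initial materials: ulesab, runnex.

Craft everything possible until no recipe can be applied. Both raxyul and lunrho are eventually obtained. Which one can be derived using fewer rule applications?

raxyul

raxyul: Using R8, runnex and ulesab make raxyul. [1 rule application]
lunrho: Using R8, runnex and ulesab make raxyul. ulesab + raxyul -> nexbel (R5). Using R4, nexbel makes lunrho. [3 rule applications]
raxyul needs fewer.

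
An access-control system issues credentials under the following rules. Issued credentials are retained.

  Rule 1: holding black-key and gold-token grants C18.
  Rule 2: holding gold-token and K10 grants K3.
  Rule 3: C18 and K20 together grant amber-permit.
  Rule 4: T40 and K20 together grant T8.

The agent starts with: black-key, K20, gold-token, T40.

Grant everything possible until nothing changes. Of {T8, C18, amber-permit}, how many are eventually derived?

Holding T40 and K20 grants T8 (Rule 4).
Holding black-key and gold-token grants C18 (Rule 1).
Holding C18 and K20 grants amber-permit (Rule 3).
T8: reached.
C18: reached.
amber-permit: reached.
All 3 are reached.

3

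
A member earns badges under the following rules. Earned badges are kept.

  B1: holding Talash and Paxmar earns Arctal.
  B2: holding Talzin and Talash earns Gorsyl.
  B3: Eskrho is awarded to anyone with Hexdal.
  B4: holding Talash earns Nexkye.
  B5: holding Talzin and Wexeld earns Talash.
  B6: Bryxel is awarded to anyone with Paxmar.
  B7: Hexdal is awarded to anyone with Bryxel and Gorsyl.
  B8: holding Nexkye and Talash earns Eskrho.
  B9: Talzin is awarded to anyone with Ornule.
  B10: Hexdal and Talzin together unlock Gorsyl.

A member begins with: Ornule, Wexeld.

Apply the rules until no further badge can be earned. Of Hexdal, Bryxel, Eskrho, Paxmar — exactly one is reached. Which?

With Ornule, Talzin is earned (B9).
With Talzin and Wexeld, Talash is earned (B5).
With Talash, Nexkye is earned (B4).
With Nexkye and Talash, Eskrho is earned (B8).
Bryxel would need Paxmar (B6), but Paxmar is never earned. Hexdal would need Bryxel and Gorsyl (B7), but Bryxel is never earned. No rule produces Paxmar, and it is not given.

Eskrho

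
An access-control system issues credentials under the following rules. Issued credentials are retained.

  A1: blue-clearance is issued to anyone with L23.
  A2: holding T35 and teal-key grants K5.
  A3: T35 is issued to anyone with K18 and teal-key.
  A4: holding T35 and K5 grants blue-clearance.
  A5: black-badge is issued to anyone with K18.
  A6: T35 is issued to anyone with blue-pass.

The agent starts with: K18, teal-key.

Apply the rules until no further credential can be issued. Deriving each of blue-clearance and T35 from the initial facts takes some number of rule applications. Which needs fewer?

T35

T35: Holding K18 and teal-key grants T35 (A3). [1 rule application]
blue-clearance: Holding K18 and teal-key grants T35 (A3). Holding T35 and teal-key grants K5 (A2). Holding T35 and K5 grants blue-clearance (A4). [3 rule applications]
T35 needs fewer.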